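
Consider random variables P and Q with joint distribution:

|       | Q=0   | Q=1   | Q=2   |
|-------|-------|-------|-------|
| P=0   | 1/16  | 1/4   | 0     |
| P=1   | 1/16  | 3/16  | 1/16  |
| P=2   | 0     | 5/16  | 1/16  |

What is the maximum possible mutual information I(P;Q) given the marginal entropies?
The upper bound on mutual information is I(P;Q) ≤ min(H(P), H(Q)).

Marginal P(P) (row sums):
  P(P=0) = 1/16 + 1/4 + 0 = 5/16
  P(P=1) = 1/16 + 3/16 + 1/16 = 5/16
  P(P=2) = 0 + 5/16 + 1/16 = 3/8
Marginal P(Q) (column sums):
  P(Q=0) = 1/16 + 1/16 + 0 = 1/8
  P(Q=1) = 1/4 + 3/16 + 5/16 = 3/4
  P(Q=2) = 0 + 1/16 + 1/16 = 1/8

H(P) = -[(5/16)·log₂(5/16) + (5/16)·log₂(5/16) + (3/8)·log₂(3/8)]
  = 0.5244 + 0.5244 + 0.5306
  = 1.5794 bits
H(Q) = -[(1/8)·log₂(1/8) + (3/4)·log₂(3/4) + (1/8)·log₂(1/8)]
  = 0.3750 + 0.3113 + 0.3750
  = 1.0613 bits

Maximum possible I(P;Q) = min(1.5794, 1.0613) = 1.0613 bits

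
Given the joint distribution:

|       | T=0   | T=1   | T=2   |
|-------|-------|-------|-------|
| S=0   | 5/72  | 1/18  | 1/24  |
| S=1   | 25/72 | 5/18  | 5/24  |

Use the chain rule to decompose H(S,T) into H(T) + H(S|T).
By the chain rule: H(S,T) = H(T) + H(S|T)

Marginal P(T) (column sums):
  P(T=0) = 5/72 + 25/72 = 5/12
  P(T=1) = 1/18 + 5/18 = 1/3
  P(T=2) = 1/24 + 5/24 = 1/4
H(T) = -[(5/12)·log₂(5/12) + (1/3)·log₂(1/3) + (1/4)·log₂(1/4)]
  = 0.5263 + 0.5283 + 0.5000
  = 1.5546 bits
H(S|T) = -Σ P(S,T)·log₂ P(S|T), where P(S|T) = P(S,T) / P(T)
  (S=0,T=0): P(S|T) = (5/72)/(5/12) = 1/6;  -(5/72)·log₂(1/6) = 0.1795
  (S=0,T=1): P(S|T) = (1/18)/(1/3) = 1/6;  -(1/18)·log₂(1/6) = 0.1436
  (S=0,T=2): P(S|T) = (1/24)/(1/4) = 1/6;  -(1/24)·log₂(1/6) = 0.1077
  (S=1,T=0): P(S|T) = (25/72)/(5/12) = 5/6;  -(25/72)·log₂(5/6) = 0.0913
  (S=1,T=1): P(S|T) = (5/18)/(1/3) = 5/6;  -(5/18)·log₂(5/6) = 0.0731
  (S=1,T=2): P(S|T) = (5/24)/(1/4) = 5/6;  -(5/24)·log₂(5/6) = 0.0548
H(S|T) = 0.1795 + 0.1436 + 0.1077 + 0.0913 + 0.0731 + 0.0548
  = 0.6500 bits

H(S,T) = H(T) + H(S|T) = 1.5546 + 0.6500 = 2.2046 bits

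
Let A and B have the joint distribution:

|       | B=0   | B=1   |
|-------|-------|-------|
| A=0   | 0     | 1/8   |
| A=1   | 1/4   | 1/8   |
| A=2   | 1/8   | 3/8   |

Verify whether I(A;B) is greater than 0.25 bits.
Marginal P(A) (row sums):
  P(A=0) = 0 + 1/8 = 1/8
  P(A=1) = 1/4 + 1/8 = 3/8
  P(A=2) = 1/8 + 3/8 = 1/2
Marginal P(B) (column sums):
  P(B=0) = 0 + 1/4 + 1/8 = 3/8
  P(B=1) = 1/8 + 1/8 + 3/8 = 5/8

H(A) = -[(1/8)·log₂(1/8) + (3/8)·log₂(3/8) + (1/2)·log₂(1/2)]
  = 0.3750 + 0.5306 + 0.5000
  = 1.4056 bits
H(B) = -[(3/8)·log₂(3/8) + (5/8)·log₂(5/8)]
  = 0.5306 + 0.4238
  = 0.9544 bits
H(A,B) = -[(1/8)·log₂(1/8) + (1/4)·log₂(1/4) + (1/8)·log₂(1/8) + (1/8)·log₂(1/8) + (3/8)·log₂(3/8)]
  = 0.3750 + 0.5000 + 0.3750 + 0.3750 + 0.5306
  = 2.1556 bits

I(A;B) = H(A) + H(B) - H(A,B)
  = 1.4056 + 0.9544 - 2.1556
  = 0.2044 bits

No. I(A;B) = 0.2044 bits, which is ≤ 0.25 bits.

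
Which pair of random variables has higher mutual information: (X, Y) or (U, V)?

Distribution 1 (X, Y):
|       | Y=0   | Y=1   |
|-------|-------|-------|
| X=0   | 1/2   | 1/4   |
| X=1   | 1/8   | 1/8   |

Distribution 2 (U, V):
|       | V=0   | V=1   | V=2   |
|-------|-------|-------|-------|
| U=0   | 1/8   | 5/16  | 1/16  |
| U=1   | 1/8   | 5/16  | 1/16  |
Distribution 1 (X, Y):
Marginal P(X) (row sums):
  P(X=0) = 1/2 + 1/4 = 3/4
  P(X=1) = 1/8 + 1/8 = 1/4
Marginal P(Y) (column sums):
  P(Y=0) = 1/2 + 1/8 = 5/8
  P(Y=1) = 1/4 + 1/8 = 3/8

H(X) = -[(3/4)·log₂(3/4) + (1/4)·log₂(1/4)]
  = 0.3113 + 0.5000
  = 0.8113 bits
H(Y) = -[(5/8)·log₂(5/8) + (3/8)·log₂(3/8)]
  = 0.4238 + 0.5306
  = 0.9544 bits
H(X,Y) = -[(1/2)·log₂(1/2) + (1/4)·log₂(1/4) + (1/8)·log₂(1/8) + (1/8)·log₂(1/8)]
  = 0.5000 + 0.5000 + 0.3750 + 0.3750
  = 1.7500 bits

I(X;Y) = H(X) + H(Y) - H(X,Y)
  = 0.8113 + 0.9544 - 1.7500
  = 0.0157 bits

Distribution 2 (U, V):
Marginal P(U) (row sums):
  P(U=0) = 1/8 + 5/16 + 1/16 = 1/2
  P(U=1) = 1/8 + 5/16 + 1/16 = 1/2
Marginal P(V) (column sums):
  P(V=0) = 1/8 + 1/8 = 1/4
  P(V=1) = 5/16 + 5/16 = 5/8
  P(V=2) = 1/16 + 1/16 = 1/8

H(U) = -[(1/2)·log₂(1/2) + (1/2)·log₂(1/2)]
  = 0.5000 + 0.5000
  = 1.0000 bits
H(V) = -[(1/4)·log₂(1/4) + (5/8)·log₂(5/8) + (1/8)·log₂(1/8)]
  = 0.5000 + 0.4238 + 0.3750
  = 1.2988 bits
H(U,V) = -[(1/8)·log₂(1/8) + (5/16)·log₂(5/16) + (1/16)·log₂(1/16) + (1/8)·log₂(1/8) + (5/16)·log₂(5/16) + (1/16)·log₂(1/16)]
  = 0.3750 + 0.5244 + 0.2500 + 0.3750 + 0.5244 + 0.2500
  = 2.2988 bits

I(U;V) = H(U) + H(V) - H(U,V)
  = 1.0000 + 1.2988 - 2.2988
  = 0.0000 bits

I(X;Y) = 0.0157 bits > I(U;V) = 0.0000 bits, so (X, Y) has the higher mutual information (stronger dependence).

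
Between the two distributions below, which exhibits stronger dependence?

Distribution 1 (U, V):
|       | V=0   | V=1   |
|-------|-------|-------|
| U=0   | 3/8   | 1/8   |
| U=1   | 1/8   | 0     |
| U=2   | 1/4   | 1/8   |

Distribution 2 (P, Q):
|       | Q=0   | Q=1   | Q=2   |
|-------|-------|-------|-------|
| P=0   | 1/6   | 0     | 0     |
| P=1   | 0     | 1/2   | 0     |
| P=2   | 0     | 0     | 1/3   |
Distribution 1 (U, V):
Marginal P(U) (row sums):
  P(U=0) = 3/8 + 1/8 = 1/2
  P(U=1) = 1/8 + 0 = 1/8
  P(U=2) = 1/4 + 1/8 = 3/8
Marginal P(V) (column sums):
  P(V=0) = 3/8 + 1/8 + 1/4 = 3/4
  P(V=1) = 1/8 + 0 + 1/8 = 1/4

H(U) = -[(1/2)·log₂(1/2) + (1/8)·log₂(1/8) + (3/8)·log₂(3/8)]
  = 0.5000 + 0.3750 + 0.5306
  = 1.4056 bits
H(V) = -[(3/4)·log₂(3/4) + (1/4)·log₂(1/4)]
  = 0.3113 + 0.5000
  = 0.8113 bits
H(U,V) = -[(3/8)·log₂(3/8) + (1/8)·log₂(1/8) + (1/8)·log₂(1/8) + (1/4)·log₂(1/4) + (1/8)·log₂(1/8)]
  = 0.5306 + 0.3750 + 0.3750 + 0.5000 + 0.3750
  = 2.1556 bits

I(U;V) = H(U) + H(V) - H(U,V)
  = 1.4056 + 0.8113 - 2.1556
  = 0.0613 bits

Distribution 2 (P, Q):
Marginal P(P) (row sums):
  P(P=0) = 1/6 + 0 + 0 = 1/6
  P(P=1) = 0 + 1/2 + 0 = 1/2
  P(P=2) = 0 + 0 + 1/3 = 1/3
Marginal P(Q) (column sums):
  P(Q=0) = 1/6 + 0 + 0 = 1/6
  P(Q=1) = 0 + 1/2 + 0 = 1/2
  P(Q=2) = 0 + 0 + 1/3 = 1/3

H(P) = -[(1/6)·log₂(1/6) + (1/2)·log₂(1/2) + (1/3)·log₂(1/3)]
  = 0.4308 + 0.5000 + 0.5283
  = 1.4591 bits
H(Q) = -[(1/6)·log₂(1/6) + (1/2)·log₂(1/2) + (1/3)·log₂(1/3)]
  = 0.4308 + 0.5000 + 0.5283
  = 1.4591 bits
H(P,Q) = -[(1/6)·log₂(1/6) + (1/2)·log₂(1/2) + (1/3)·log₂(1/3)]
  = 0.4308 + 0.5000 + 0.5283
  = 1.4591 bits

I(P;Q) = H(P) + H(Q) - H(P,Q)
  = 1.4591 + 1.4591 - 1.4591
  = 1.4591 bits

I(P;Q) = 1.4591 bits > I(U;V) = 0.0613 bits, so (P, Q) has the higher mutual information (stronger dependence).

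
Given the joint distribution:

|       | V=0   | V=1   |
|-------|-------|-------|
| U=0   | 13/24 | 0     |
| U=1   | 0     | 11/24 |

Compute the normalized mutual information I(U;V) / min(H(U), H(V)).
Marginal P(U) (row sums):
  P(U=0) = 13/24 + 0 = 13/24
  P(U=1) = 0 + 11/24 = 11/24
Marginal P(V) (column sums):
  P(V=0) = 13/24 + 0 = 13/24
  P(V=1) = 0 + 11/24 = 11/24

H(U) = -[(13/24)·log₂(13/24) + (11/24)·log₂(11/24)]
  = 0.4791 + 0.5159
  = 0.9950 bits
H(V) = -[(13/24)·log₂(13/24) + (11/24)·log₂(11/24)]
  = 0.4791 + 0.5159
  = 0.9950 bits
H(U,V) = -[(13/24)·log₂(13/24) + (11/24)·log₂(11/24)]
  = 0.4791 + 0.5159
  = 0.9950 bits

I(U;V) = H(U) + H(V) - H(U,V)
  = 0.9950 + 0.9950 - 0.9950
  = 0.9950 bits

min(H(U), H(V)) = min(0.9950, 0.9950) = 0.9950 bits
Normalized MI = 0.9950 / 0.9950 = 1.0000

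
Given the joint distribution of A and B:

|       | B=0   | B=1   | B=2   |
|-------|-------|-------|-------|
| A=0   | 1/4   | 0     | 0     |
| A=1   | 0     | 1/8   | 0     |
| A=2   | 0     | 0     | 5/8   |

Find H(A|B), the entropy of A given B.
Marginal P(B) (column sums):
  P(B=0) = 1/4 + 0 + 0 = 1/4
  P(B=1) = 0 + 1/8 + 0 = 1/8
  P(B=2) = 0 + 0 + 5/8 = 5/8

H(A|B) = -Σ P(A,B)·log₂ P(A|B), where P(A|B) = P(A,B) / P(B)
  (cells with P(A,B) = 0 contribute 0)
  (A=0,B=0): P(A|B) = (1/4)/(1/4) = 1;  -(1/4)·log₂(1) = 0.0000
  (A=1,B=1): P(A|B) = (1/8)/(1/8) = 1;  -(1/8)·log₂(1) = 0.0000
  (A=2,B=2): P(A|B) = (5/8)/(5/8) = 1;  -(5/8)·log₂(1) = 0.0000
H(A|B) = 0.0000 + 0.0000 + 0.0000
  = 0.0000 bits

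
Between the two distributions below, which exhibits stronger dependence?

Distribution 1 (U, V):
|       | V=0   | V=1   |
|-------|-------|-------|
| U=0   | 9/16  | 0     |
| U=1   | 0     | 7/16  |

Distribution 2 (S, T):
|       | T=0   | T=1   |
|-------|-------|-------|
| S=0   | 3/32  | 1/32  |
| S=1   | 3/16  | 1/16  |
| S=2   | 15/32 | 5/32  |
Distribution 1 (U, V):
Marginal P(U) (row sums):
  P(U=0) = 9/16 + 0 = 9/16
  P(U=1) = 0 + 7/16 = 7/16
Marginal P(V) (column sums):
  P(V=0) = 9/16 + 0 = 9/16
  P(V=1) = 0 + 7/16 = 7/16

H(U) = -[(9/16)·log₂(9/16) + (7/16)·log₂(7/16)]
  = 0.4669 + 0.5218
  = 0.9887 bits
H(V) = -[(9/16)·log₂(9/16) + (7/16)·log₂(7/16)]
  = 0.4669 + 0.5218
  = 0.9887 bits
H(U,V) = -[(9/16)·log₂(9/16) + (7/16)·log₂(7/16)]
  = 0.4669 + 0.5218
  = 0.9887 bits

I(U;V) = H(U) + H(V) - H(U,V)
  = 0.9887 + 0.9887 - 0.9887
  = 0.9887 bits

Distribution 2 (S, T):
Marginal P(S) (row sums):
  P(S=0) = 3/32 + 1/32 = 1/8
  P(S=1) = 3/16 + 1/16 = 1/4
  P(S=2) = 15/32 + 5/32 = 5/8
Marginal P(T) (column sums):
  P(T=0) = 3/32 + 3/16 + 15/32 = 3/4
  P(T=1) = 1/32 + 1/16 + 5/32 = 1/4

H(S) = -[(1/8)·log₂(1/8) + (1/4)·log₂(1/4) + (5/8)·log₂(5/8)]
  = 0.3750 + 0.5000 + 0.4238
  = 1.2988 bits
H(T) = -[(3/4)·log₂(3/4) + (1/4)·log₂(1/4)]
  = 0.3113 + 0.5000
  = 0.8113 bits
H(S,T) = -[(3/32)·log₂(3/32) + (1/32)·log₂(1/32) + (3/16)·log₂(3/16) + (1/16)·log₂(1/16) + (15/32)·log₂(15/32) + (5/32)·log₂(5/32)]
  = 0.3202 + 0.1563 + 0.4528 + 0.2500 + 0.5124 + 0.4184
  = 2.1101 bits

I(S;T) = H(S) + H(T) - H(S,T)
  = 1.2988 + 0.8113 - 2.1101
  = 0.0000 bits

I(U;V) = 0.9887 bits > I(S;T) = 0.0000 bits, so (U, V) has the higher mutual information (stronger dependence).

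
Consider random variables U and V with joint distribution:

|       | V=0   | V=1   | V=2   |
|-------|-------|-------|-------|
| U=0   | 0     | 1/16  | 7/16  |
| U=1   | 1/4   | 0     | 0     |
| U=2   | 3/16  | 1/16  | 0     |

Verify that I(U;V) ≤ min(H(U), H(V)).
Marginal P(U) (row sums):
  P(U=0) = 0 + 1/16 + 7/16 = 1/2
  P(U=1) = 1/4 + 0 + 0 = 1/4
  P(U=2) = 3/16 + 1/16 + 0 = 1/4
Marginal P(V) (column sums):
  P(V=0) = 0 + 1/4 + 3/16 = 7/16
  P(V=1) = 1/16 + 0 + 1/16 = 1/8
  P(V=2) = 7/16 + 0 + 0 = 7/16

H(U) = -[(1/2)·log₂(1/2) + (1/4)·log₂(1/4) + (1/4)·log₂(1/4)]
  = 0.5000 + 0.5000 + 0.5000
  = 1.5000 bits
H(V) = -[(7/16)·log₂(7/16) + (1/8)·log₂(1/8) + (7/16)·log₂(7/16)]
  = 0.5218 + 0.3750 + 0.5218
  = 1.4186 bits
H(U,V) = -[(1/16)·log₂(1/16) + (7/16)·log₂(7/16) + (1/4)·log₂(1/4) + (3/16)·log₂(3/16) + (1/16)·log₂(1/16)]
  = 0.2500 + 0.5218 + 0.5000 + 0.4528 + 0.2500
  = 1.9746 bits

I(U;V) = H(U) + H(V) - H(U,V)
  = 1.5000 + 1.4186 - 1.9746
  = 0.9440 bits

min(H(U), H(V)) = min(1.5000, 1.4186) = 1.4186 bits
Since 0.9440 ≤ 1.4186, the bound is satisfied ✓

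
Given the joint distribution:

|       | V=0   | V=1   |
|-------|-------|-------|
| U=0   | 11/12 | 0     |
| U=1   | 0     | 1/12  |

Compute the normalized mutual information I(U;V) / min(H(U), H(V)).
Marginal P(U) (row sums):
  P(U=0) = 11/12 + 0 = 11/12
  P(U=1) = 0 + 1/12 = 1/12
Marginal P(V) (column sums):
  P(V=0) = 11/12 + 0 = 11/12
  P(V=1) = 0 + 1/12 = 1/12

H(U) = -[(11/12)·log₂(11/12) + (1/12)·log₂(1/12)]
  = 0.1151 + 0.2987
  = 0.4138 bits
H(V) = -[(11/12)·log₂(11/12) + (1/12)·log₂(1/12)]
  = 0.1151 + 0.2987
  = 0.4138 bits
H(U,V) = -[(11/12)·log₂(11/12) + (1/12)·log₂(1/12)]
  = 0.1151 + 0.2987
  = 0.4138 bits

I(U;V) = H(U) + H(V) - H(U,V)
  = 0.4138 + 0.4138 - 0.4138
  = 0.4138 bits

min(H(U), H(V)) = min(0.4138, 0.4138) = 0.4138 bits
Normalized MI = 0.4138 / 0.4138 = 1.0000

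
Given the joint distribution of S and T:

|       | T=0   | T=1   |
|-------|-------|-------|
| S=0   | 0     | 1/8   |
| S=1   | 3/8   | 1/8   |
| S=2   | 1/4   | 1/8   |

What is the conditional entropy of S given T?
Marginal P(T) (column sums):
  P(T=0) = 0 + 3/8 + 1/4 = 5/8
  P(T=1) = 1/8 + 1/8 + 1/8 = 3/8

H(S|T) = -Σ P(S,T)·log₂ P(S|T), where P(S|T) = P(S,T) / P(T)
  (cells with P(S,T) = 0 contribute 0)
  (S=0,T=1): P(S|T) = (1/8)/(3/8) = 1/3;  -(1/8)·log₂(1/3) = 0.1981
  (S=1,T=0): P(S|T) = (3/8)/(5/8) = 3/5;  -(3/8)·log₂(3/5) = 0.2764
  (S=1,T=1): P(S|T) = (1/8)/(3/8) = 1/3;  -(1/8)·log₂(1/3) = 0.1981
  (S=2,T=0): P(S|T) = (1/4)/(5/8) = 2/5;  -(1/4)·log₂(2/5) = 0.3305
  (S=2,T=1): P(S|T) = (1/8)/(3/8) = 1/3;  -(1/8)·log₂(1/3) = 0.1981
H(S|T) = 0.1981 + 0.2764 + 0.1981 + 0.3305 + 0.1981
  = 1.2012 bits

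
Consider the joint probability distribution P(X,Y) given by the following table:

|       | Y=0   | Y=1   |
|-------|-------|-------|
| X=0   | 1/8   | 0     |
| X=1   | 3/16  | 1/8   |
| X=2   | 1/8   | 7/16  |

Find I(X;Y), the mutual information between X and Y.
Marginal P(X) (row sums):
  P(X=0) = 1/8 + 0 = 1/8
  P(X=1) = 3/16 + 1/8 = 5/16
  P(X=2) = 1/8 + 7/16 = 9/16
Marginal P(Y) (column sums):
  P(Y=0) = 1/8 + 3/16 + 1/8 = 7/16
  P(Y=1) = 0 + 1/8 + 7/16 = 9/16

H(X) = -[(1/8)·log₂(1/8) + (5/16)·log₂(5/16) + (9/16)·log₂(9/16)]
  = 0.3750 + 0.5244 + 0.4669
  = 1.3663 bits
H(Y) = -[(7/16)·log₂(7/16) + (9/16)·log₂(9/16)]
  = 0.5218 + 0.4669
  = 0.9887 bits
H(X,Y) = -[(1/8)·log₂(1/8) + (3/16)·log₂(3/16) + (1/8)·log₂(1/8) + (1/8)·log₂(1/8) + (7/16)·log₂(7/16)]
  = 0.3750 + 0.4528 + 0.3750 + 0.3750 + 0.5218
  = 2.0996 bits

I(X;Y) = H(X) + H(Y) - H(X,Y)
  = 1.3663 + 0.9887 - 2.0996
  = 0.2554 bits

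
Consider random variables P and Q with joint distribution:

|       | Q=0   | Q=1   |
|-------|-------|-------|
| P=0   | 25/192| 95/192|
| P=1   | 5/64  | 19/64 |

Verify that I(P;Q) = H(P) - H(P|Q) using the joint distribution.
Left side, from I(P;Q) = H(P) + H(Q) - H(P,Q):
Marginal P(P) (row sums):
  P(P=0) = 25/192 + 95/192 = 5/8
  P(P=1) = 5/64 + 19/64 = 3/8
Marginal P(Q) (column sums):
  P(Q=0) = 25/192 + 5/64 = 5/24
  P(Q=1) = 95/192 + 19/64 = 19/24

H(P) = -[(5/8)·log₂(5/8) + (3/8)·log₂(3/8)]
  = 0.4238 + 0.5306
  = 0.9544 bits
H(Q) = -[(5/24)·log₂(5/24) + (19/24)·log₂(19/24)]
  = 0.4715 + 0.2668
  = 0.7383 bits
H(P,Q) = -[(25/192)·log₂(25/192) + (95/192)·log₂(95/192) + (5/64)·log₂(5/64) + (19/64)·log₂(19/64)]
  = 0.3830 + 0.5023 + 0.2873 + 0.5201
  = 1.6927 bits

I(P;Q) = H(P) + H(Q) - H(P,Q)
  = 0.9544 + 0.7383 - 1.6927
  = 0.0000 bits

Right side, with H(P|Q) computed directly from the conditional probabilities:
H(P|Q) = -Σ P(P,Q)·log₂ P(P|Q), where P(P|Q) = P(P,Q) / P(Q)
  (P=0,Q=0): P(P|Q) = (25/192)/(5/24) = 5/8;  -(25/192)·log₂(5/8) = 0.0883
  (P=0,Q=1): P(P|Q) = (95/192)/(19/24) = 5/8;  -(95/192)·log₂(5/8) = 0.3355
  (P=1,Q=0): P(P|Q) = (5/64)/(5/24) = 3/8;  -(5/64)·log₂(3/8) = 0.1105
  (P=1,Q=1): P(P|Q) = (19/64)/(19/24) = 3/8;  -(19/64)·log₂(3/8) = 0.4201
H(P|Q) = 0.0883 + 0.3355 + 0.1105 + 0.4201
  = 0.9544 bits
H(P) - H(P|Q) = 0.9544 - 0.9544 = 0.0000 bits

Both sides equal 0.0000 bits, so I(P;Q) = H(P) - H(P|Q) ✓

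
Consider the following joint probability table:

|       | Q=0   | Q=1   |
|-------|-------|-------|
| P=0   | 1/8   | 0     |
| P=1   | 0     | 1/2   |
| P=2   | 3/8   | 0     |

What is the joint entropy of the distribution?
H(P,Q) = -Σ P(P,Q) log₂ P(P,Q), summed over the non-zero cells:
H(P,Q) = -[(1/8)·log₂(1/8) + (1/2)·log₂(1/2) + (3/8)·log₂(3/8)]
  = 0.3750 + 0.5000 + 0.5306
  = 1.4056 bits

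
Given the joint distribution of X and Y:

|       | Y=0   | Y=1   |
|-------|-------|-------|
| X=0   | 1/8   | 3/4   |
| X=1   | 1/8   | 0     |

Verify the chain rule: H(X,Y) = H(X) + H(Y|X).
Left side:
H(X,Y) = -[(1/8)·log₂(1/8) + (3/4)·log₂(3/4) + (1/8)·log₂(1/8)]
  = 0.3750 + 0.3113 + 0.3750
  = 1.0613 bits

Right side:
Marginal P(X) (row sums):
  P(X=0) = 1/8 + 3/4 = 7/8
  P(X=1) = 1/8 + 0 = 1/8
H(X) = -[(7/8)·log₂(7/8) + (1/8)·log₂(1/8)]
  = 0.1686 + 0.3750
  = 0.5436 bits
H(Y|X) = -Σ P(X,Y)·log₂ P(Y|X), where P(Y|X) = P(X,Y) / P(X)
  (cells with P(X,Y) = 0 contribute 0)
  (X=0,Y=0): P(Y|X) = (1/8)/(7/8) = 1/7;  -(1/8)·log₂(1/7) = 0.3509
  (X=0,Y=1): P(Y|X) = (3/4)/(7/8) = 6/7;  -(3/4)·log₂(6/7) = 0.1668
  (X=1,Y=0): P(Y|X) = (1/8)/(1/8) = 1;  -(1/8)·log₂(1) = 0.0000
H(Y|X) = 0.3509 + 0.1668 + 0.0000
  = 0.5177 bits
H(X) + H(Y|X) = 0.5436 + 0.5177 = 1.0613 bits

Both sides equal 1.0613 bits, so the chain rule holds ✓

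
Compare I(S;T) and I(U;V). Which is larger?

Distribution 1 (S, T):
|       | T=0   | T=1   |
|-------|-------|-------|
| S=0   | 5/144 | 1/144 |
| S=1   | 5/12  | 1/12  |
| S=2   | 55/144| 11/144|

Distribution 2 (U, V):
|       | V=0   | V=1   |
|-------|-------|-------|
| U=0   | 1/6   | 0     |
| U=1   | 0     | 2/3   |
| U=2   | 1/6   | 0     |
Distribution 1 (S, T):
Marginal P(S) (row sums):
  P(S=0) = 5/144 + 1/144 = 1/24
  P(S=1) = 5/12 + 1/12 = 1/2
  P(S=2) = 55/144 + 11/144 = 11/24
Marginal P(T) (column sums):
  P(T=0) = 5/144 + 5/12 + 55/144 = 5/6
  P(T=1) = 1/144 + 1/12 + 11/144 = 1/6

H(S) = -[(1/24)·log₂(1/24) + (1/2)·log₂(1/2) + (11/24)·log₂(11/24)]
  = 0.1910 + 0.5000 + 0.5159
  = 1.2069 bits
H(T) = -[(5/6)·log₂(5/6) + (1/6)·log₂(1/6)]
  = 0.2192 + 0.4308
  = 0.6500 bits
H(S,T) = -[(5/144)·log₂(5/144) + (1/144)·log₂(1/144) + (5/12)·log₂(5/12) + (1/12)·log₂(1/12) + (55/144)·log₂(55/144) + (11/144)·log₂(11/144)]
  = 0.1683 + 0.0498 + 0.5263 + 0.2987 + 0.5304 + 0.2834
  = 1.8569 bits

I(S;T) = H(S) + H(T) - H(S,T)
  = 1.2069 + 0.6500 - 1.8569
  = 0.0000 bits

Distribution 2 (U, V):
Marginal P(U) (row sums):
  P(U=0) = 1/6 + 0 = 1/6
  P(U=1) = 0 + 2/3 = 2/3
  P(U=2) = 1/6 + 0 = 1/6
Marginal P(V) (column sums):
  P(V=0) = 1/6 + 0 + 1/6 = 1/3
  P(V=1) = 0 + 2/3 + 0 = 2/3

H(U) = -[(1/6)·log₂(1/6) + (2/3)·log₂(2/3) + (1/6)·log₂(1/6)]
  = 0.4308 + 0.3900 + 0.4308
  = 1.2516 bits
H(V) = -[(1/3)·log₂(1/3) + (2/3)·log₂(2/3)]
  = 0.5283 + 0.3900
  = 0.9183 bits
H(U,V) = -[(1/6)·log₂(1/6) + (2/3)·log₂(2/3) + (1/6)·log₂(1/6)]
  = 0.4308 + 0.3900 + 0.4308
  = 1.2516 bits

I(U;V) = H(U) + H(V) - H(U,V)
  = 1.2516 + 0.9183 - 1.2516
  = 0.9183 bits

I(U;V) = 0.9183 bits > I(S;T) = 0.0000 bits, so (U, V) has the higher mutual information (stronger dependence).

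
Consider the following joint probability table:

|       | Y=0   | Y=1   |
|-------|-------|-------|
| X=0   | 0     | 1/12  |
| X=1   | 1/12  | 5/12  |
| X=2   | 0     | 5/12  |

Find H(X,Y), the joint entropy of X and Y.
H(X,Y) = -Σ P(X,Y) log₂ P(X,Y), summed over the non-zero cells:
H(X,Y) = -[(1/12)·log₂(1/12) + (1/12)·log₂(1/12) + (5/12)·log₂(5/12) + (5/12)·log₂(5/12)]
  = 0.2987 + 0.2987 + 0.5263 + 0.5263
  = 1.6500 bits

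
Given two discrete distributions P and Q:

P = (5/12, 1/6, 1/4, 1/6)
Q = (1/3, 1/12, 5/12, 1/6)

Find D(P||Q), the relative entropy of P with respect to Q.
D(P||Q) = Σ P(i) log₂(P(i)/Q(i))
  i=0: (5/12) × log₂((5/12)/(1/3)) = (5/12) × log₂(5/4) = 0.1341
  i=1: (1/6) × log₂((1/6)/(1/12)) = (1/6) × log₂(2) = 0.1667
  i=2: (1/4) × log₂((1/4)/(5/12)) = (1/4) × log₂(3/5) = -0.1842
  i=3: (1/6) × log₂((1/6)/(1/6)) = (1/6) × log₂(1) = 0.0000
D(P||Q) = 0.1341 + 0.1667 - 0.1842 + 0.0000
  = 0.1166 bits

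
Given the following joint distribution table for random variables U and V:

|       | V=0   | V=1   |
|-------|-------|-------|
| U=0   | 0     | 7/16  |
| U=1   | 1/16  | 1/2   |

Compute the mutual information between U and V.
Marginal P(U) (row sums):
  P(U=0) = 0 + 7/16 = 7/16
  P(U=1) = 1/16 + 1/2 = 9/16
Marginal P(V) (column sums):
  P(V=0) = 0 + 1/16 = 1/16
  P(V=1) = 7/16 + 1/2 = 15/16

H(U) = -[(7/16)·log₂(7/16) + (9/16)·log₂(9/16)]
  = 0.5218 + 0.4669
  = 0.9887 bits
H(V) = -[(1/16)·log₂(1/16) + (15/16)·log₂(15/16)]
  = 0.2500 + 0.0873
  = 0.3373 bits
H(U,V) = -[(7/16)·log₂(7/16) + (1/16)·log₂(1/16) + (1/2)·log₂(1/2)]
  = 0.5218 + 0.2500 + 0.5000
  = 1.2718 bits

I(U;V) = H(U) + H(V) - H(U,V)
  = 0.9887 + 0.3373 - 1.2718
  = 0.0542 bits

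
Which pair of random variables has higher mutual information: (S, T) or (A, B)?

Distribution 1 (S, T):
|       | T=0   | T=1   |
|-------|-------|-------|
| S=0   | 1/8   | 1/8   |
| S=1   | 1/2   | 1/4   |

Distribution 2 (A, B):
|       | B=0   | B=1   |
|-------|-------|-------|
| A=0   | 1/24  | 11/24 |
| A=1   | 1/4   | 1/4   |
Distribution 1 (S, T):
Marginal P(S) (row sums):
  P(S=0) = 1/8 + 1/8 = 1/4
  P(S=1) = 1/2 + 1/4 = 3/4
Marginal P(T) (column sums):
  P(T=0) = 1/8 + 1/2 = 5/8
  P(T=1) = 1/8 + 1/4 = 3/8

H(S) = -[(1/4)·log₂(1/4) + (3/4)·log₂(3/4)]
  = 0.5000 + 0.3113
  = 0.8113 bits
H(T) = -[(5/8)·log₂(5/8) + (3/8)·log₂(3/8)]
  = 0.4238 + 0.5306
  = 0.9544 bits
H(S,T) = -[(1/8)·log₂(1/8) + (1/8)·log₂(1/8) + (1/2)·log₂(1/2) + (1/4)·log₂(1/4)]
  = 0.3750 + 0.3750 + 0.5000 + 0.5000
  = 1.7500 bits

I(S;T) = H(S) + H(T) - H(S,T)
  = 0.8113 + 0.9544 - 1.7500
  = 0.0157 bits

Distribution 2 (A, B):
Marginal P(A) (row sums):
  P(A=0) = 1/24 + 11/24 = 1/2
  P(A=1) = 1/4 + 1/4 = 1/2
Marginal P(B) (column sums):
  P(B=0) = 1/24 + 1/4 = 7/24
  P(B=1) = 11/24 + 1/4 = 17/24

H(A) = -[(1/2)·log₂(1/2) + (1/2)·log₂(1/2)]
  = 0.5000 + 0.5000
  = 1.0000 bits
H(B) = -[(7/24)·log₂(7/24) + (17/24)·log₂(17/24)]
  = 0.5185 + 0.3524
  = 0.8709 bits
H(A,B) = -[(1/24)·log₂(1/24) + (11/24)·log₂(11/24) + (1/4)·log₂(1/4) + (1/4)·log₂(1/4)]
  = 0.1910 + 0.5159 + 0.5000 + 0.5000
  = 1.7069 bits

I(A;B) = H(A) + H(B) - H(A,B)
  = 1.0000 + 0.8709 - 1.7069
  = 0.1640 bits

I(A;B) = 0.1640 bits > I(S;T) = 0.0157 bits, so (A, B) has the higher mutual information (stronger dependence).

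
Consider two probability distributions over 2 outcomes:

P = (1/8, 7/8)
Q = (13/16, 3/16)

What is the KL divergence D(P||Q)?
D(P||Q) = Σ P(i) log₂(P(i)/Q(i))
  i=0: (1/8) × log₂((1/8)/(13/16)) = (1/8) × log₂(2/13) = -0.3376
  i=1: (7/8) × log₂((7/8)/(3/16)) = (7/8) × log₂(14/3) = 1.9446
D(P||Q) = -0.3376 + 1.9446
  = 1.6070 bits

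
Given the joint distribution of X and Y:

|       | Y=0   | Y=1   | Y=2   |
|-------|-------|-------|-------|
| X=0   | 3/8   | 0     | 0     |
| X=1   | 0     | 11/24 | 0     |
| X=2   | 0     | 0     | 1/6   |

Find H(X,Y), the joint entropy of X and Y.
H(X,Y) = -Σ P(X,Y) log₂ P(X,Y), summed over the non-zero cells:
H(X,Y) = -[(3/8)·log₂(3/8) + (11/24)·log₂(11/24) + (1/6)·log₂(1/6)]
  = 0.5306 + 0.5159 + 0.4308
  = 1.4773 bits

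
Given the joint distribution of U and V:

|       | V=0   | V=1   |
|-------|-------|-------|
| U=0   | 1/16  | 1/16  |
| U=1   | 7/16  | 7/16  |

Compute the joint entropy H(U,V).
H(U,V) = -Σ P(U,V) log₂ P(U,V), summed over the non-zero cells:
H(U,V) = -[(1/16)·log₂(1/16) + (1/16)·log₂(1/16) + (7/16)·log₂(7/16) + (7/16)·log₂(7/16)]
  = 0.2500 + 0.2500 + 0.5218 + 0.5218
  = 1.5436 bits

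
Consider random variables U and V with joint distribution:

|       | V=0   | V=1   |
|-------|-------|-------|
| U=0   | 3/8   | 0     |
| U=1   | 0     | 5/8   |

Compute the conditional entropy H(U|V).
Marginal P(V) (column sums):
  P(V=0) = 3/8 + 0 = 3/8
  P(V=1) = 0 + 5/8 = 5/8

H(U|V) = -Σ P(U,V)·log₂ P(U|V), where P(U|V) = P(U,V) / P(V)
  (cells with P(U,V) = 0 contribute 0)
  (U=0,V=0): P(U|V) = (3/8)/(3/8) = 1;  -(3/8)·log₂(1) = 0.0000
  (U=1,V=1): P(U|V) = (5/8)/(5/8) = 1;  -(5/8)·log₂(1) = 0.0000
H(U|V) = 0.0000 + 0.0000
  = 0.0000 bits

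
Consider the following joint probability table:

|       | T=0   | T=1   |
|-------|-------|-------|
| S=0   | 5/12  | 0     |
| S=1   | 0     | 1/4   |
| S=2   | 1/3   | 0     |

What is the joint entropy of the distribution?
H(S,T) = -Σ P(S,T) log₂ P(S,T), summed over the non-zero cells:
H(S,T) = -[(5/12)·log₂(5/12) + (1/4)·log₂(1/4) + (1/3)·log₂(1/3)]
  = 0.5263 + 0.5000 + 0.5283
  = 1.5546 bits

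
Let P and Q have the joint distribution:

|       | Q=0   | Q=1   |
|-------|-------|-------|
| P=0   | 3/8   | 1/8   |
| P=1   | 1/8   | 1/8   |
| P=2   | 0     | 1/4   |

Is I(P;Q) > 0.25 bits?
Marginal P(P) (row sums):
  P(P=0) = 3/8 + 1/8 = 1/2
  P(P=1) = 1/8 + 1/8 = 1/4
  P(P=2) = 0 + 1/4 = 1/4
Marginal P(Q) (column sums):
  P(Q=0) = 3/8 + 1/8 + 0 = 1/2
  P(Q=1) = 1/8 + 1/8 + 1/4 = 1/2

H(P) = -[(1/2)·log₂(1/2) + (1/4)·log₂(1/4) + (1/4)·log₂(1/4)]
  = 0.5000 + 0.5000 + 0.5000
  = 1.5000 bits
H(Q) = -[(1/2)·log₂(1/2) + (1/2)·log₂(1/2)]
  = 0.5000 + 0.5000
  = 1.0000 bits
H(P,Q) = -[(3/8)·log₂(3/8) + (1/8)·log₂(1/8) + (1/8)·log₂(1/8) + (1/8)·log₂(1/8) + (1/4)·log₂(1/4)]
  = 0.5306 + 0.3750 + 0.3750 + 0.3750 + 0.5000
  = 2.1556 bits

I(P;Q) = H(P) + H(Q) - H(P,Q)
  = 1.5000 + 1.0000 - 2.1556
  = 0.3444 bits

Yes. I(P;Q) = 0.3444 bits, which is > 0.25 bits.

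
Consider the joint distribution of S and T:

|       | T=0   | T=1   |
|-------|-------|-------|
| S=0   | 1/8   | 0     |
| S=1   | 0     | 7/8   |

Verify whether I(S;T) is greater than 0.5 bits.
Marginal P(S) (row sums):
  P(S=0) = 1/8 + 0 = 1/8
  P(S=1) = 0 + 7/8 = 7/8
Marginal P(T) (column sums):
  P(T=0) = 1/8 + 0 = 1/8
  P(T=1) = 0 + 7/8 = 7/8

H(S) = -[(1/8)·log₂(1/8) + (7/8)·log₂(7/8)]
  = 0.3750 + 0.1686
  = 0.5436 bits
H(T) = -[(1/8)·log₂(1/8) + (7/8)·log₂(7/8)]
  = 0.3750 + 0.1686
  = 0.5436 bits
H(S,T) = -[(1/8)·log₂(1/8) + (7/8)·log₂(7/8)]
  = 0.3750 + 0.1686
  = 0.5436 bits

I(S;T) = H(S) + H(T) - H(S,T)
  = 0.5436 + 0.5436 - 0.5436
  = 0.5436 bits

Yes. I(S;T) = 0.5436 bits, which is > 0.5 bits.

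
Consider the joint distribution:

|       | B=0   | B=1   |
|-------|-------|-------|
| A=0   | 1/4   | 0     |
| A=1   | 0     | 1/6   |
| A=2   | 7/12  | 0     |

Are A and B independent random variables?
Marginal P(A) (row sums):
  P(A=0) = 1/4 + 0 = 1/4
  P(A=1) = 0 + 1/6 = 1/6
  P(A=2) = 7/12 + 0 = 7/12
Marginal P(B) (column sums):
  P(B=0) = 1/4 + 0 + 7/12 = 5/6
  P(B=1) = 0 + 1/6 + 0 = 1/6

A and B are independent iff P(A=i,B=j) = P(A=i)·P(B=j) for every cell.
  P(A=0)·P(B=0) = 1/4 × 5/6 = 5/24, but P(A=0,B=0) = 1/4 ✗

No, A and B are not independent. Quantitatively, I(A;B) > 0:

H(A) = -[(1/4)·log₂(1/4) + (1/6)·log₂(1/6) + (7/12)·log₂(7/12)]
  = 0.5000 + 0.4308 + 0.4536
  = 1.3844 bits
H(B) = -[(5/6)·log₂(5/6) + (1/6)·log₂(1/6)]
  = 0.2192 + 0.4308
  = 0.6500 bits
H(A,B) = -[(1/4)·log₂(1/4) + (1/6)·log₂(1/6) + (7/12)·log₂(7/12)]
  = 0.5000 + 0.4308 + 0.4536
  = 1.3844 bits
I(A;B) = H(A) + H(B) - H(A,B) = 1.3844 + 0.6500 - 1.3844 = 0.6500 bits > 0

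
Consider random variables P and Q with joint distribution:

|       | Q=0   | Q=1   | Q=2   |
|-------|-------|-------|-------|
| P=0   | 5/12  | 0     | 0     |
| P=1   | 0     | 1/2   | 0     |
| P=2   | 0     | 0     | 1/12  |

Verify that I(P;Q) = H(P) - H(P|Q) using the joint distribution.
Left side, from I(P;Q) = H(P) + H(Q) - H(P,Q):
Marginal P(P) (row sums):
  P(P=0) = 5/12 + 0 + 0 = 5/12
  P(P=1) = 0 + 1/2 + 0 = 1/2
  P(P=2) = 0 + 0 + 1/12 = 1/12
Marginal P(Q) (column sums):
  P(Q=0) = 5/12 + 0 + 0 = 5/12
  P(Q=1) = 0 + 1/2 + 0 = 1/2
  P(Q=2) = 0 + 0 + 1/12 = 1/12

H(P) = -[(5/12)·log₂(5/12) + (1/2)·log₂(1/2) + (1/12)·log₂(1/12)]
  = 0.5263 + 0.5000 + 0.2987
  = 1.3250 bits
H(Q) = -[(5/12)·log₂(5/12) + (1/2)·log₂(1/2) + (1/12)·log₂(1/12)]
  = 0.5263 + 0.5000 + 0.2987
  = 1.3250 bits
H(P,Q) = -[(5/12)·log₂(5/12) + (1/2)·log₂(1/2) + (1/12)·log₂(1/12)]
  = 0.5263 + 0.5000 + 0.2987
  = 1.3250 bits

I(P;Q) = H(P) + H(Q) - H(P,Q)
  = 1.3250 + 1.3250 - 1.3250
  = 1.3250 bits

Right side, with H(P|Q) computed directly from the conditional probabilities:
H(P|Q) = -Σ P(P,Q)·log₂ P(P|Q), where P(P|Q) = P(P,Q) / P(Q)
  (cells with P(P,Q) = 0 contribute 0)
  (P=0,Q=0): P(P|Q) = (5/12)/(5/12) = 1;  -(5/12)·log₂(1) = 0.0000
  (P=1,Q=1): P(P|Q) = (1/2)/(1/2) = 1;  -(1/2)·log₂(1) = 0.0000
  (P=2,Q=2): P(P|Q) = (1/12)/(1/12) = 1;  -(1/12)·log₂(1) = 0.0000
H(P|Q) = 0.0000 + 0.0000 + 0.0000
  = 0.0000 bits
H(P) - H(P|Q) = 1.3250 - 0.0000 = 1.3250 bits

Both sides equal 1.3250 bits, so I(P;Q) = H(P) - H(P|Q) ✓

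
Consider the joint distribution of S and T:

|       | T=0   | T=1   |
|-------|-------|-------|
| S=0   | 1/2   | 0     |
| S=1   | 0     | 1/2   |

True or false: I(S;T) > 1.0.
Marginal P(S) (row sums):
  P(S=0) = 1/2 + 0 = 1/2
  P(S=1) = 0 + 1/2 = 1/2
Marginal P(T) (column sums):
  P(T=0) = 1/2 + 0 = 1/2
  P(T=1) = 0 + 1/2 = 1/2

H(S) = -[(1/2)·log₂(1/2) + (1/2)·log₂(1/2)]
  = 0.5000 + 0.5000
  = 1.0000 bits
H(T) = -[(1/2)·log₂(1/2) + (1/2)·log₂(1/2)]
  = 0.5000 + 0.5000
  = 1.0000 bits
H(S,T) = -[(1/2)·log₂(1/2) + (1/2)·log₂(1/2)]
  = 0.5000 + 0.5000
  = 1.0000 bits

I(S;T) = H(S) + H(T) - H(S,T)
  = 1.0000 + 1.0000 - 1.0000
  = 1.0000 bits

False. I(S;T) = 1.0000 bits, which is ≤ 1.0 bits.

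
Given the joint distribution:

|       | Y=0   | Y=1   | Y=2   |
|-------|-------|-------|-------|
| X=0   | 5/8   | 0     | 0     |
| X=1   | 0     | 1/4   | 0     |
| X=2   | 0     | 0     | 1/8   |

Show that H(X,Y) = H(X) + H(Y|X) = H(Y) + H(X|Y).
Marginal P(X) (row sums):
  P(X=0) = 5/8 + 0 + 0 = 5/8
  P(X=1) = 0 + 1/4 + 0 = 1/4
  P(X=2) = 0 + 0 + 1/8 = 1/8
Marginal P(Y) (column sums):
  P(Y=0) = 5/8 + 0 + 0 = 5/8
  P(Y=1) = 0 + 1/4 + 0 = 1/4
  P(Y=2) = 0 + 0 + 1/8 = 1/8

Decomposition 1: H(X) + H(Y|X)
H(X) = -[(5/8)·log₂(5/8) + (1/4)·log₂(1/4) + (1/8)·log₂(1/8)]
  = 0.4238 + 0.5000 + 0.3750
  = 1.2988 bits
H(Y|X) = -Σ P(X,Y)·log₂ P(Y|X), where P(Y|X) = P(X,Y) / P(X)
  (cells with P(X,Y) = 0 contribute 0)
  (X=0,Y=0): P(Y|X) = (5/8)/(5/8) = 1;  -(5/8)·log₂(1) = 0.0000
  (X=1,Y=1): P(Y|X) = (1/4)/(1/4) = 1;  -(1/4)·log₂(1) = 0.0000
  (X=2,Y=2): P(Y|X) = (1/8)/(1/8) = 1;  -(1/8)·log₂(1) = 0.0000
H(Y|X) = 0.0000 + 0.0000 + 0.0000
  = 0.0000 bits
H(X) + H(Y|X) = 1.2988 + 0.0000 = 1.2988 bits

Decomposition 2: H(Y) + H(X|Y)
H(Y) = -[(5/8)·log₂(5/8) + (1/4)·log₂(1/4) + (1/8)·log₂(1/8)]
  = 0.4238 + 0.5000 + 0.3750
  = 1.2988 bits
H(X|Y) = -Σ P(X,Y)·log₂ P(X|Y), where P(X|Y) = P(X,Y) / P(Y)
  (cells with P(X,Y) = 0 contribute 0)
  (X=0,Y=0): P(X|Y) = (5/8)/(5/8) = 1;  -(5/8)·log₂(1) = 0.0000
  (X=1,Y=1): P(X|Y) = (1/4)/(1/4) = 1;  -(1/4)·log₂(1) = 0.0000
  (X=2,Y=2): P(X|Y) = (1/8)/(1/8) = 1;  -(1/8)·log₂(1) = 0.0000
H(X|Y) = 0.0000 + 0.0000 + 0.0000
  = 0.0000 bits
H(Y) + H(X|Y) = 1.2988 + 0.0000 = 1.2988 bits

Direct computation of the joint entropy:
H(X,Y) = -[(5/8)·log₂(5/8) + (1/4)·log₂(1/4) + (1/8)·log₂(1/8)]
  = 0.4238 + 0.5000 + 0.3750
  = 1.2988 bits

All three agree: H(X,Y) = 1.2988 bits ✓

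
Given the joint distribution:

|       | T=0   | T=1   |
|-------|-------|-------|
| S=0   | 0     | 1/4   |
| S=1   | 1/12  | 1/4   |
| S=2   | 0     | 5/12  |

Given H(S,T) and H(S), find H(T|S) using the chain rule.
From the chain rule: H(S,T) = H(S) + H(T|S)
Therefore: H(T|S) = H(S,T) - H(S)

H(S,T) = -[(1/4)·log₂(1/4) + (1/12)·log₂(1/12) + (1/4)·log₂(1/4) + (5/12)·log₂(5/12)]
  = 0.5000 + 0.2987 + 0.5000 + 0.5263
  = 1.8250 bits
Marginal P(S) (row sums):
  P(S=0) = 0 + 1/4 = 1/4
  P(S=1) = 1/12 + 1/4 = 1/3
  P(S=2) = 0 + 5/12 = 5/12
H(S) = -[(1/4)·log₂(1/4) + (1/3)·log₂(1/3) + (5/12)·log₂(5/12)]
  = 0.5000 + 0.5283 + 0.5263
  = 1.5546 bits

H(T|S) = 1.8250 - 1.5546 = 0.2704 bits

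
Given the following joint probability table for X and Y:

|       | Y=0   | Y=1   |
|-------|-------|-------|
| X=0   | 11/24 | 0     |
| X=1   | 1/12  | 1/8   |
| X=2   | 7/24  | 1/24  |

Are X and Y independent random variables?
Marginal P(X) (row sums):
  P(X=0) = 11/24 + 0 = 11/24
  P(X=1) = 1/12 + 1/8 = 5/24
  P(X=2) = 7/24 + 1/24 = 1/3
Marginal P(Y) (column sums):
  P(Y=0) = 11/24 + 1/12 + 7/24 = 5/6
  P(Y=1) = 0 + 1/8 + 1/24 = 1/6

X and Y are independent iff P(X=i,Y=j) = P(X=i)·P(Y=j) for every cell.
  P(X=0)·P(Y=0) = 11/24 × 5/6 = 55/144, but P(X=0,Y=0) = 11/24 ✗

No, X and Y are not independent. Quantitatively, I(X;Y) > 0:

H(X) = -[(11/24)·log₂(11/24) + (5/24)·log₂(5/24) + (1/3)·log₂(1/3)]
  = 0.5159 + 0.4715 + 0.5283
  = 1.5157 bits
H(Y) = -[(5/6)·log₂(5/6) + (1/6)·log₂(1/6)]
  = 0.2192 + 0.4308
  = 0.6500 bits
H(X,Y) = -[(11/24)·log₂(11/24) + (1/12)·log₂(1/12) + (1/8)·log₂(1/8) + (7/24)·log₂(7/24) + (1/24)·log₂(1/24)]
  = 0.5159 + 0.2987 + 0.3750 + 0.5185 + 0.1910
  = 1.8991 bits
I(X;Y) = H(X) + H(Y) - H(X,Y) = 1.5157 + 0.6500 - 1.8991 = 0.2666 bits > 0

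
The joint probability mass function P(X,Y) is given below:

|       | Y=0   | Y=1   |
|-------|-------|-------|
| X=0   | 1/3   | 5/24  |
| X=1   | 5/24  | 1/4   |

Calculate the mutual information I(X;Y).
Marginal P(X) (row sums):
  P(X=0) = 1/3 + 5/24 = 13/24
  P(X=1) = 5/24 + 1/4 = 11/24
Marginal P(Y) (column sums):
  P(Y=0) = 1/3 + 5/24 = 13/24
  P(Y=1) = 5/24 + 1/4 = 11/24

H(X) = -[(13/24)·log₂(13/24) + (11/24)·log₂(11/24)]
  = 0.4791 + 0.5159
  = 0.9950 bits
H(Y) = -[(13/24)·log₂(13/24) + (11/24)·log₂(11/24)]
  = 0.4791 + 0.5159
  = 0.9950 bits
H(X,Y) = -[(1/3)·log₂(1/3) + (5/24)·log₂(5/24) + (5/24)·log₂(5/24) + (1/4)·log₂(1/4)]
  = 0.5283 + 0.4715 + 0.4715 + 0.5000
  = 1.9713 bits

I(X;Y) = H(X) + H(Y) - H(X,Y)
  = 0.9950 + 0.9950 - 1.9713
  = 0.0187 bits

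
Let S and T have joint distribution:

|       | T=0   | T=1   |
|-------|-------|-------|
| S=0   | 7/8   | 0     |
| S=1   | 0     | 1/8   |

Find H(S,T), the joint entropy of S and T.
H(S,T) = -Σ P(S,T) log₂ P(S,T), summed over the non-zero cells:
H(S,T) = -[(7/8)·log₂(7/8) + (1/8)·log₂(1/8)]
  = 0.1686 + 0.3750
  = 0.5436 bits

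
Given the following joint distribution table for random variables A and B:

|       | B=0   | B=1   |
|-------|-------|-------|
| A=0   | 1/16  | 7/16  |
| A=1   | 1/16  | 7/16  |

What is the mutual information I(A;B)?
Marginal P(A) (row sums):
  P(A=0) = 1/16 + 7/16 = 1/2
  P(A=1) = 1/16 + 7/16 = 1/2
Marginal P(B) (column sums):
  P(B=0) = 1/16 + 1/16 = 1/8
  P(B=1) = 7/16 + 7/16 = 7/8

H(A) = -[(1/2)·log₂(1/2) + (1/2)·log₂(1/2)]
  = 0.5000 + 0.5000
  = 1.0000 bits
H(B) = -[(1/8)·log₂(1/8) + (7/8)·log₂(7/8)]
  = 0.3750 + 0.1686
  = 0.5436 bits
H(A,B) = -[(1/16)·log₂(1/16) + (7/16)·log₂(7/16) + (1/16)·log₂(1/16) + (7/16)·log₂(7/16)]
  = 0.2500 + 0.5218 + 0.2500 + 0.5218
  = 1.5436 bits

I(A;B) = H(A) + H(B) - H(A,B)
  = 1.0000 + 0.5436 - 1.5436
  = 0.0000 bits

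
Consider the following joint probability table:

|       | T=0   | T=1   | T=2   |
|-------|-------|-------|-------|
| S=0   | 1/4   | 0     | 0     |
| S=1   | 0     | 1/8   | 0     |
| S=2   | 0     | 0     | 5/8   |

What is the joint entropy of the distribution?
H(S,T) = -Σ P(S,T) log₂ P(S,T), summed over the non-zero cells:
H(S,T) = -[(1/4)·log₂(1/4) + (1/8)·log₂(1/8) + (5/8)·log₂(5/8)]
  = 0.5000 + 0.3750 + 0.4238
  = 1.2988 bits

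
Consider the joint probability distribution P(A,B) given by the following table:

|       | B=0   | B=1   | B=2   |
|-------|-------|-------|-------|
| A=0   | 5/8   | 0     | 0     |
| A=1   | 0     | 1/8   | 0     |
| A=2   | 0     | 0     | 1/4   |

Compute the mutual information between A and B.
Marginal P(A) (row sums):
  P(A=0) = 5/8 + 0 + 0 = 5/8
  P(A=1) = 0 + 1/8 + 0 = 1/8
  P(A=2) = 0 + 0 + 1/4 = 1/4
Marginal P(B) (column sums):
  P(B=0) = 5/8 + 0 + 0 = 5/8
  P(B=1) = 0 + 1/8 + 0 = 1/8
  P(B=2) = 0 + 0 + 1/4 = 1/4

H(A) = -[(5/8)·log₂(5/8) + (1/8)·log₂(1/8) + (1/4)·log₂(1/4)]
  = 0.4238 + 0.3750 + 0.5000
  = 1.2988 bits
H(B) = -[(5/8)·log₂(5/8) + (1/8)·log₂(1/8) + (1/4)·log₂(1/4)]
  = 0.4238 + 0.3750 + 0.5000
  = 1.2988 bits
H(A,B) = -[(5/8)·log₂(5/8) + (1/8)·log₂(1/8) + (1/4)·log₂(1/4)]
  = 0.4238 + 0.3750 + 0.5000
  = 1.2988 bits

I(A;B) = H(A) + H(B) - H(A,B)
  = 1.2988 + 1.2988 - 1.2988
  = 1.2988 bits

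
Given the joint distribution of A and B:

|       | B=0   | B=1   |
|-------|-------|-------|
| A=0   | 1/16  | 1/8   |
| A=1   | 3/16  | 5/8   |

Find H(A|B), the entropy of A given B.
Marginal P(B) (column sums):
  P(B=0) = 1/16 + 3/16 = 1/4
  P(B=1) = 1/8 + 5/8 = 3/4

H(A|B) = -Σ P(A,B)·log₂ P(A|B), where P(A|B) = P(A,B) / P(B)
  (A=0,B=0): P(A|B) = (1/16)/(1/4) = 1/4;  -(1/16)·log₂(1/4) = 0.1250
  (A=0,B=1): P(A|B) = (1/8)/(3/4) = 1/6;  -(1/8)·log₂(1/6) = 0.3231
  (A=1,B=0): P(A|B) = (3/16)/(1/4) = 3/4;  -(3/16)·log₂(3/4) = 0.0778
  (A=1,B=1): P(A|B) = (5/8)/(3/4) = 5/6;  -(5/8)·log₂(5/6) = 0.1644
H(A|B) = 0.1250 + 0.3231 + 0.0778 + 0.1644
  = 0.6903 bits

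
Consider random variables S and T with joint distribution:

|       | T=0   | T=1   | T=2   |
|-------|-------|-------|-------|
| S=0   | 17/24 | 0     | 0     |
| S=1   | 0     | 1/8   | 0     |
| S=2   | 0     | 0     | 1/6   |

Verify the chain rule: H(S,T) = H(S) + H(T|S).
Left side:
H(S,T) = -[(17/24)·log₂(17/24) + (1/8)·log₂(1/8) + (1/6)·log₂(1/6)]
  = 0.3524 + 0.3750 + 0.4308
  = 1.1582 bits

Right side:
Marginal P(S) (row sums):
  P(S=0) = 17/24 + 0 + 0 = 17/24
  P(S=1) = 0 + 1/8 + 0 = 1/8
  P(S=2) = 0 + 0 + 1/6 = 1/6
H(S) = -[(17/24)·log₂(17/24) + (1/8)·log₂(1/8) + (1/6)·log₂(1/6)]
  = 0.3524 + 0.3750 + 0.4308
  = 1.1582 bits
H(T|S) = -Σ P(S,T)·log₂ P(T|S), where P(T|S) = P(S,T) / P(S)
  (cells with P(S,T) = 0 contribute 0)
  (S=0,T=0): P(T|S) = (17/24)/(17/24) = 1;  -(17/24)·log₂(1) = 0.0000
  (S=1,T=1): P(T|S) = (1/8)/(1/8) = 1;  -(1/8)·log₂(1) = 0.0000
  (S=2,T=2): P(T|S) = (1/6)/(1/6) = 1;  -(1/6)·log₂(1) = 0.0000
H(T|S) = 0.0000 + 0.0000 + 0.0000
  = 0.0000 bits
H(S) + H(T|S) = 1.1582 + 0.0000 = 1.1582 bits

Both sides equal 1.1582 bits, so the chain rule holds ✓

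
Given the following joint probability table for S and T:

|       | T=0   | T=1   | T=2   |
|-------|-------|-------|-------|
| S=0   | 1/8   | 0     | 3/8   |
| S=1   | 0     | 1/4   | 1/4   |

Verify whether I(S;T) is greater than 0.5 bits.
Marginal P(S) (row sums):
  P(S=0) = 1/8 + 0 + 3/8 = 1/2
  P(S=1) = 0 + 1/4 + 1/4 = 1/2
Marginal P(T) (column sums):
  P(T=0) = 1/8 + 0 = 1/8
  P(T=1) = 0 + 1/4 = 1/4
  P(T=2) = 3/8 + 1/4 = 5/8

H(S) = -[(1/2)·log₂(1/2) + (1/2)·log₂(1/2)]
  = 0.5000 + 0.5000
  = 1.0000 bits
H(T) = -[(1/8)·log₂(1/8) + (1/4)·log₂(1/4) + (5/8)·log₂(5/8)]
  = 0.3750 + 0.5000 + 0.4238
  = 1.2988 bits
H(S,T) = -[(1/8)·log₂(1/8) + (3/8)·log₂(3/8) + (1/4)·log₂(1/4) + (1/4)·log₂(1/4)]
  = 0.3750 + 0.5306 + 0.5000 + 0.5000
  = 1.9056 bits

I(S;T) = H(S) + H(T) - H(S,T)
  = 1.0000 + 1.2988 - 1.9056
  = 0.3932 bits

No. I(S;T) = 0.3932 bits, which is ≤ 0.5 bits.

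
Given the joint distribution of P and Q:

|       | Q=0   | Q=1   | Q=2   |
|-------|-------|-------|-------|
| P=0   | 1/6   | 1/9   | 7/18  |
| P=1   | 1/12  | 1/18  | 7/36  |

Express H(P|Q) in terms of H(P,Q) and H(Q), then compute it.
H(P|Q) = H(P,Q) - H(Q)

Marginal P(Q) (column sums):
  P(Q=0) = 1/6 + 1/12 = 1/4
  P(Q=1) = 1/9 + 1/18 = 1/6
  P(Q=2) = 7/18 + 7/36 = 7/12

H(P,Q) = -[(1/6)·log₂(1/6) + (1/9)·log₂(1/9) + (7/18)·log₂(7/18) + (1/12)·log₂(1/12) + (1/18)·log₂(1/18) + (7/36)·log₂(7/36)]
  = 0.4308 + 0.3522 + 0.5299 + 0.2987 + 0.2317 + 0.4594
  = 2.3027 bits
H(Q) = -[(1/4)·log₂(1/4) + (1/6)·log₂(1/6) + (7/12)·log₂(7/12)]
  = 0.5000 + 0.4308 + 0.4536
  = 1.3844 bits

H(P|Q) = 2.3027 - 1.3844 = 0.9183 bits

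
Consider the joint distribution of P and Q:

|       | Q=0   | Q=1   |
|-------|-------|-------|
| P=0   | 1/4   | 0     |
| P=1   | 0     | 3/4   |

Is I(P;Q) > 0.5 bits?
Marginal P(P) (row sums):
  P(P=0) = 1/4 + 0 = 1/4
  P(P=1) = 0 + 3/4 = 3/4
Marginal P(Q) (column sums):
  P(Q=0) = 1/4 + 0 = 1/4
  P(Q=1) = 0 + 3/4 = 3/4

H(P) = -[(1/4)·log₂(1/4) + (3/4)·log₂(3/4)]
  = 0.5000 + 0.3113
  = 0.8113 bits
H(Q) = -[(1/4)·log₂(1/4) + (3/4)·log₂(3/4)]
  = 0.5000 + 0.3113
  = 0.8113 bits
H(P,Q) = -[(1/4)·log₂(1/4) + (3/4)·log₂(3/4)]
  = 0.5000 + 0.3113
  = 0.8113 bits

I(P;Q) = H(P) + H(Q) - H(P,Q)
  = 0.8113 + 0.8113 - 0.8113
  = 0.8113 bits

Yes. I(P;Q) = 0.8113 bits, which is > 0.5 bits.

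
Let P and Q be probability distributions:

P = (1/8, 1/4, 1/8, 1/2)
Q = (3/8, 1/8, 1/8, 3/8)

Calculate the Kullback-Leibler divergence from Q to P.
D(P||Q) = Σ P(i) log₂(P(i)/Q(i))
  i=0: (1/8) × log₂((1/8)/(3/8)) = (1/8) × log₂(1/3) = -0.1981
  i=1: (1/4) × log₂((1/4)/(1/8)) = (1/4) × log₂(2) = 0.2500
  i=2: (1/8) × log₂((1/8)/(1/8)) = (1/8) × log₂(1) = 0.0000
  i=3: (1/2) × log₂((1/2)/(3/8)) = (1/2) × log₂(4/3) = 0.2075
D(P||Q) = -0.1981 + 0.2500 + 0.0000 + 0.2075
  = 0.2594 bits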